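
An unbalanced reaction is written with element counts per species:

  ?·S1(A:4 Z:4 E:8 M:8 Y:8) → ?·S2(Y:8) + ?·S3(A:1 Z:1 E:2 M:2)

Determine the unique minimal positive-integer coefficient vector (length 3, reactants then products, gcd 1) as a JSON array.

Coefficients: [1, 1, 4]

A: 1·4 = 4 | 1·0+4·1 = 4
Z: 1·4 = 4 | 1·0+4·1 = 4
E: 1·8 = 8 | 1·0+4·2 = 8
M: 1·8 = 8 | 1·0+4·2 = 8
Y: 1·8 = 8 | 1·8+4·0 = 8
gcd(1,1,4) = 1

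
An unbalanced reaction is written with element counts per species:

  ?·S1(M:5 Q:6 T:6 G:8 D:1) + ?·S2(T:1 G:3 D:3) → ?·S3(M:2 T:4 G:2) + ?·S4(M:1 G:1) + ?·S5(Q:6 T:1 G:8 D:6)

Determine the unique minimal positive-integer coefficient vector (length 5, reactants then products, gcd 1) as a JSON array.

Coefficients: [3, 5, 5, 5, 3]

M: 3·5+5·0 = 15 | 5·2+5·1+3·0 = 15
Q: 3·6+5·0 = 18 | 5·0+5·0+3·6 = 18
T: 3·6+5·1 = 23 | 5·4+5·0+3·1 = 23
G: 3·8+5·3 = 39 | 5·2+5·1+3·8 = 39
D: 3·1+5·3 = 18 | 5·0+5·0+3·6 = 18
gcd(3,5,5,5,3) = 1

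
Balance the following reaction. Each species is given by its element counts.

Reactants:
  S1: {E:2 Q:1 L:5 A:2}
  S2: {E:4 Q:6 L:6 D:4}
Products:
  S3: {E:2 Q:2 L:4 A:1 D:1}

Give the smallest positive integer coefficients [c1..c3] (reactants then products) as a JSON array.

E: 2·2+1·4 = 8 | 4·2 = 8
Q: 2·1+1·6 = 8 | 4·2 = 8
L: 2·5+1·6 = 16 | 4·4 = 16
A: 2·2+1·0 = 4 | 4·1 = 4
D: 2·0+1·4 = 4 | 4·1 = 4
gcd(2,1,4) = 1

Coefficients: [2, 1, 4]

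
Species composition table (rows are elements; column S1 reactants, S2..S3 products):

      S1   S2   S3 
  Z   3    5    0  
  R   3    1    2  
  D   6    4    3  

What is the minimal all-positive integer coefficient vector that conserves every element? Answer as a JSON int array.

Z: 5·3 = 15 | 3·5+6·0 = 15
R: 5·3 = 15 | 3·1+6·2 = 15
D: 5·6 = 30 | 3·4+6·3 = 30
gcd(5,3,6) = 1

Coefficients: [5, 3, 6]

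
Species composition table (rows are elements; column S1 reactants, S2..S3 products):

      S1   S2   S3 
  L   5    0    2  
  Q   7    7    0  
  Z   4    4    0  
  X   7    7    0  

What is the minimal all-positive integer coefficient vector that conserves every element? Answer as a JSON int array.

Coefficients: [2, 2, 5]

L: 2·5 = 10 | 2·0+5·2 = 10
Q: 2·7 = 14 | 2·7+5·0 = 14
Z: 2·4 = 8 | 2·4+5·0 = 8
X: 2·7 = 14 | 2·7+5·0 = 14
gcd(2,2,5) = 1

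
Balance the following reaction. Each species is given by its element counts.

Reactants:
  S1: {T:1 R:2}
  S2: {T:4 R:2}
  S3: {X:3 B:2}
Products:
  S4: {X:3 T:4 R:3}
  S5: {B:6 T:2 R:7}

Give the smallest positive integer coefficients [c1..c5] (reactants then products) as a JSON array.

Coefficients: [6, 2, 3, 3, 1]

X: 6·0+2·0+3·3 = 9 | 3·3+1·0 = 9
B: 6·0+2·0+3·2 = 6 | 3·0+1·6 = 6
T: 6·1+2·4+3·0 = 14 | 3·4+1·2 = 14
R: 6·2+2·2+3·0 = 16 | 3·3+1·7 = 16
gcd(6,2,3,3,1) = 1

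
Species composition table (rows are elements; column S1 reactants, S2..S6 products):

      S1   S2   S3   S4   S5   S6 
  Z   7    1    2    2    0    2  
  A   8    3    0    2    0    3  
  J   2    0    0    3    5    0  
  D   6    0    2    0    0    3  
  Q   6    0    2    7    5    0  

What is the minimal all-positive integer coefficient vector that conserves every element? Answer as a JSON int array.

Coefficients: [4, 6, 6, 1, 1, 4]

Z: 4·7 = 28 | 6·1+6·2+1·2+1·0+4·2 = 28
A: 4·8 = 32 | 6·3+6·0+1·2+1·0+4·3 = 32
J: 4·2 = 8 | 6·0+6·0+1·3+1·5+4·0 = 8
D: 4·6 = 24 | 6·0+6·2+1·0+1·0+4·3 = 24
Q: 4·6 = 24 | 6·0+6·2+1·7+1·5+4·0 = 24
gcd(4,6,6,1,1,4) = 1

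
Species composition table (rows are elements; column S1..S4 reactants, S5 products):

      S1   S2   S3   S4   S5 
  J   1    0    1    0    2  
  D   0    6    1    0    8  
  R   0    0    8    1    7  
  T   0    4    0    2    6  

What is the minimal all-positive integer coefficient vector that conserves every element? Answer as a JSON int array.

J: 6·1+6·0+4·1+3·0 = 10 | 5·2 = 10
D: 6·0+6·6+4·1+3·0 = 40 | 5·8 = 40
R: 6·0+6·0+4·8+3·1 = 35 | 5·7 = 35
T: 6·0+6·4+4·0+3·2 = 30 | 5·6 = 30
gcd(6,6,4,3,5) = 1

Coefficients: [6, 6, 4, 3, 5]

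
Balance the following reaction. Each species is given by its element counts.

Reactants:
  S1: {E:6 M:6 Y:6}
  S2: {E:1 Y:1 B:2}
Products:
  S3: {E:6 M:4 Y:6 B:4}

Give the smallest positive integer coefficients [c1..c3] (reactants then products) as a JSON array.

E: 2·6+6·1 = 18 | 3·6 = 18
M: 2·6+6·0 = 12 | 3·4 = 12
Y: 2·6+6·1 = 18 | 3·6 = 18
B: 2·0+6·2 = 12 | 3·4 = 12
gcd(2,6,3) = 1

Coefficients: [2, 6, 3]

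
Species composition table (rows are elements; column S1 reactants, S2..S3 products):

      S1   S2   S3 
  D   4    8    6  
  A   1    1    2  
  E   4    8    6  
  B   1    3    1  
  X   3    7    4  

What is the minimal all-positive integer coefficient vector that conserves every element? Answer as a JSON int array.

D: 5·4 = 20 | 1·8+2·6 = 20
A: 5·1 = 5 | 1·1+2·2 = 5
E: 5·4 = 20 | 1·8+2·6 = 20
B: 5·1 = 5 | 1·3+2·1 = 5
X: 5·3 = 15 | 1·7+2·4 = 15
gcd(5,1,2) = 1

Coefficients: [5, 1, 2]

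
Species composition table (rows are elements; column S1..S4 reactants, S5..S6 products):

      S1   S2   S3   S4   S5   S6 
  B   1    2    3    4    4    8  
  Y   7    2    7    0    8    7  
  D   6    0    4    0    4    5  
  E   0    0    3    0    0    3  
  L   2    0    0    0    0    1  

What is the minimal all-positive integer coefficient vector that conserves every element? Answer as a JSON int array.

B: 2·1+1·2+4·3+6·4 = 40 | 2·4+4·8 = 40
Y: 2·7+1·2+4·7+6·0 = 44 | 2·8+4·7 = 44
D: 2·6+1·0+4·4+6·0 = 28 | 2·4+4·5 = 28
E: 2·0+1·0+4·3+6·0 = 12 | 2·0+4·3 = 12
L: 2·2+1·0+4·0+6·0 = 4 | 2·0+4·1 = 4
gcd(2,1,4,6,2,4) = 1

Coefficients: [2, 1, 4, 6, 2, 4]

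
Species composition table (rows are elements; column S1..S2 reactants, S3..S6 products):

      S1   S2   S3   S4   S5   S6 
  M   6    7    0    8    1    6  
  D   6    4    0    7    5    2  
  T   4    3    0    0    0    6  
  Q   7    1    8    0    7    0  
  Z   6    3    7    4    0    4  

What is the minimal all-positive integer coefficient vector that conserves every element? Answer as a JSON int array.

Coefficients: [6, 2, 2, 2, 4, 5]

M: 6·6+2·7 = 50 | 2·0+2·8+4·1+5·6 = 50
D: 6·6+2·4 = 44 | 2·0+2·7+4·5+5·2 = 44
T: 6·4+2·3 = 30 | 2·0+2·0+4·0+5·6 = 30
Q: 6·7+2·1 = 44 | 2·8+2·0+4·7+5·0 = 44
Z: 6·6+2·3 = 42 | 2·7+2·4+4·0+5·4 = 42
gcd(6,2,2,2,4,5) = 1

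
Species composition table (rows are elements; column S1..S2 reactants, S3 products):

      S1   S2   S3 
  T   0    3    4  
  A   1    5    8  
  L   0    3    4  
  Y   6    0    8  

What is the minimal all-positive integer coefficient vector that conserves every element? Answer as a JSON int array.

T: 4·0+4·3 = 12 | 3·4 = 12
A: 4·1+4·5 = 24 | 3·8 = 24
L: 4·0+4·3 = 12 | 3·4 = 12
Y: 4·6+4·0 = 24 | 3·8 = 24
gcd(4,4,3) = 1

Coefficients: [4, 4, 3]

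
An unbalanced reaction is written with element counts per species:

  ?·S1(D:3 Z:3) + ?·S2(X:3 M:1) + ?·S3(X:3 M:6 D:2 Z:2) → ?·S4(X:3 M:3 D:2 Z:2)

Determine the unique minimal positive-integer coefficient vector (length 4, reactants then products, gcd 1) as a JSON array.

Coefficients: [2, 3, 2, 5]

X: 2·0+3·3+2·3 = 15 | 5·3 = 15
M: 2·0+3·1+2·6 = 15 | 5·3 = 15
D: 2·3+3·0+2·2 = 10 | 5·2 = 10
Z: 2·3+3·0+2·2 = 10 | 5·2 = 10
gcd(2,3,2,5) = 1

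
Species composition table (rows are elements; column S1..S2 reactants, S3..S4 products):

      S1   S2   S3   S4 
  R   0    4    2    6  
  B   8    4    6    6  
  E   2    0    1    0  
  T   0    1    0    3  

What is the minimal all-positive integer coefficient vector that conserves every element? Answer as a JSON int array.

R: 3·0+6·4 = 24 | 6·2+2·6 = 24
B: 3·8+6·4 = 48 | 6·6+2·6 = 48
E: 3·2+6·0 = 6 | 6·1+2·0 = 6
T: 3·0+6·1 = 6 | 6·0+2·3 = 6
gcd(3,6,6,2) = 1

Coefficients: [3, 6, 6, 2]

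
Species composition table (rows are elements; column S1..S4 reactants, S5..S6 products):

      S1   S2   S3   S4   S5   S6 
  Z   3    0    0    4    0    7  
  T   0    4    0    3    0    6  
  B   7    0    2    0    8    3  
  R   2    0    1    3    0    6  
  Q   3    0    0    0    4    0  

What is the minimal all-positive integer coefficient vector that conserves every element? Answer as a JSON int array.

Z: 4·3+3·0+4·0+4·4 = 28 | 3·0+4·7 = 28
T: 4·0+3·4+4·0+4·3 = 24 | 3·0+4·6 = 24
B: 4·7+3·0+4·2+4·0 = 36 | 3·8+4·3 = 36
R: 4·2+3·0+4·1+4·3 = 24 | 3·0+4·6 = 24
Q: 4·3+3·0+4·0+4·0 = 12 | 3·4+4·0 = 12
gcd(4,3,4,4,3,4) = 1

Coefficients: [4, 3, 4, 4, 3, 4]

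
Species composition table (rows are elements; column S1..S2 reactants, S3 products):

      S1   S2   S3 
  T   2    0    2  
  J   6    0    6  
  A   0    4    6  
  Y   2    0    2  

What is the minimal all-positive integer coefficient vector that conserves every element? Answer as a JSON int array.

Coefficients: [2, 3, 2]

T: 2·2+3·0 = 4 | 2·2 = 4
J: 2·6+3·0 = 12 | 2·6 = 12
A: 2·0+3·4 = 12 | 2·6 = 12
Y: 2·2+3·0 = 4 | 2·2 = 4
gcd(2,3,2) = 1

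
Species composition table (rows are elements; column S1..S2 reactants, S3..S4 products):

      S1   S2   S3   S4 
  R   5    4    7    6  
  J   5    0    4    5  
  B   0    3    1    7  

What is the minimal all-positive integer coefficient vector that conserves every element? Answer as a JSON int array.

Coefficients: [5, 4, 5, 1]

R: 5·5+4·4 = 41 | 5·7+1·6 = 41
J: 5·5+4·0 = 25 | 5·4+1·5 = 25
B: 5·0+4·3 = 12 | 5·1+1·7 = 12
gcd(5,4,5,1) = 1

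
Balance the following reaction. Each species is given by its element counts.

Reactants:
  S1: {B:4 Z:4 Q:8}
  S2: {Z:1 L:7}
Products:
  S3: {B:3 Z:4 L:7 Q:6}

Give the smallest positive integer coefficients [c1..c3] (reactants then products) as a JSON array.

Coefficients: [3, 4, 4]

B: 3·4+4·0 = 12 | 4·3 = 12
Z: 3·4+4·1 = 16 | 4·4 = 16
L: 3·0+4·7 = 28 | 4·7 = 28
Q: 3·8+4·0 = 24 | 4·6 = 24
gcd(3,4,4) = 1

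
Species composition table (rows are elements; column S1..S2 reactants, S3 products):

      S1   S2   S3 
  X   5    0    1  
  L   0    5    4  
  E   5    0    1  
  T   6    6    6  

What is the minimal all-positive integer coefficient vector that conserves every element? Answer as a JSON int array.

Coefficients: [1, 4, 5]

X: 1·5+4·0 = 5 | 5·1 = 5
L: 1·0+4·5 = 20 | 5·4 = 20
E: 1·5+4·0 = 5 | 5·1 = 5
T: 1·6+4·6 = 30 | 5·6 = 30
gcd(1,4,5) = 1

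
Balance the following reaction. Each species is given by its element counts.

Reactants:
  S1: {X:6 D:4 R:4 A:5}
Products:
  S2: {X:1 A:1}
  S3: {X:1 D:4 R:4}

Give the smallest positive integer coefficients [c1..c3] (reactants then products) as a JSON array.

X: 1·6 = 6 | 5·1+1·1 = 6
D: 1·4 = 4 | 5·0+1·4 = 4
R: 1·4 = 4 | 5·0+1·4 = 4
A: 1·5 = 5 | 5·1+1·0 = 5
gcd(1,5,1) = 1

Coefficients: [1, 5, 1]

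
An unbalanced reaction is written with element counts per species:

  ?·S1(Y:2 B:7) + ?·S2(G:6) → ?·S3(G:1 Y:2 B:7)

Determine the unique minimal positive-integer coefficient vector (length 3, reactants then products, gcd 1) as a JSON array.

Coefficients: [6, 1, 6]

G: 6·0+1·6 = 6 | 6·1 = 6
Y: 6·2+1·0 = 12 | 6·2 = 12
B: 6·7+1·0 = 42 | 6·7 = 42
gcd(6,1,6) = 1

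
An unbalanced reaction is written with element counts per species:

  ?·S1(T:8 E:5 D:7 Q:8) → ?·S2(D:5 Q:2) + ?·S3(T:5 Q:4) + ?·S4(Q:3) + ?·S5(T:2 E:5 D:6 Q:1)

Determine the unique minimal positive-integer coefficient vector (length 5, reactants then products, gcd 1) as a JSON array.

Coefficients: [5, 1, 6, 3, 5]

T: 5·8 = 40 | 1·0+6·5+3·0+5·2 = 40
E: 5·5 = 25 | 1·0+6·0+3·0+5·5 = 25
D: 5·7 = 35 | 1·5+6·0+3·0+5·6 = 35
Q: 5·8 = 40 | 1·2+6·4+3·3+5·1 = 40
gcd(5,1,6,3,5) = 1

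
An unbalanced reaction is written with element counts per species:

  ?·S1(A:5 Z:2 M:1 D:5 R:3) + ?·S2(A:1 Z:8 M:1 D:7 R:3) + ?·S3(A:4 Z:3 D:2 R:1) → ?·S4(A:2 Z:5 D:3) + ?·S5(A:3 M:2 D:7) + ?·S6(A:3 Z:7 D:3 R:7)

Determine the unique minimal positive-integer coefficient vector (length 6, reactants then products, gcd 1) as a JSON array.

A: 3·5+5·1+4·4 = 36 | 6·2+4·3+4·3 = 36
Z: 3·2+5·8+4·3 = 58 | 6·5+4·0+4·7 = 58
M: 3·1+5·1+4·0 = 8 | 6·0+4·2+4·0 = 8
D: 3·5+5·7+4·2 = 58 | 6·3+4·7+4·3 = 58
R: 3·3+5·3+4·1 = 28 | 6·0+4·0+4·7 = 28
gcd(3,5,4,6,4,4) = 1

Coefficients: [3, 5, 4, 6, 4, 4]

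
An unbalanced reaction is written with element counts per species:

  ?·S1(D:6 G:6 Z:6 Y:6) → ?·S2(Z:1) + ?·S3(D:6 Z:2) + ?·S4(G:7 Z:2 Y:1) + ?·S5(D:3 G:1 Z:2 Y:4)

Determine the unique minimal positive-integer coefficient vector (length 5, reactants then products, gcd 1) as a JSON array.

D: 3·6 = 18 | 4·0+1·6+2·0+4·3 = 18
G: 3·6 = 18 | 4·0+1·0+2·7+4·1 = 18
Z: 3·6 = 18 | 4·1+1·2+2·2+4·2 = 18
Y: 3·6 = 18 | 4·0+1·0+2·1+4·4 = 18
gcd(3,4,1,2,4) = 1

Coefficients: [3, 4, 1, 2, 4]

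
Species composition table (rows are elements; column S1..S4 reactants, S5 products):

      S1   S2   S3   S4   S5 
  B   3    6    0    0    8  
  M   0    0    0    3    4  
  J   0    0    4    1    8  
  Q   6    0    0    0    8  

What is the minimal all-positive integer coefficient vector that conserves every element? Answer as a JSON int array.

Coefficients: [4, 2, 5, 4, 3]

B: 4·3+2·6+5·0+4·0 = 24 | 3·8 = 24
M: 4·0+2·0+5·0+4·3 = 12 | 3·4 = 12
J: 4·0+2·0+5·4+4·1 = 24 | 3·8 = 24
Q: 4·6+2·0+5·0+4·0 = 24 | 3·8 = 24
gcd(4,2,5,4,3) = 1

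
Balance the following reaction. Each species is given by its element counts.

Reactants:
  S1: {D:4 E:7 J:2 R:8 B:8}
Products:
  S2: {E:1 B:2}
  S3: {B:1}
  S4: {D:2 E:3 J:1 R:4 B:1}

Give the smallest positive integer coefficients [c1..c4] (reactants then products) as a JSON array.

Coefficients: [1, 1, 4, 2]

D: 1·4 = 4 | 1·0+4·0+2·2 = 4
E: 1·7 = 7 | 1·1+4·0+2·3 = 7
J: 1·2 = 2 | 1·0+4·0+2·1 = 2
R: 1·8 = 8 | 1·0+4·0+2·4 = 8
B: 1·8 = 8 | 1·2+4·1+2·1 = 8
gcd(1,1,4,2) = 1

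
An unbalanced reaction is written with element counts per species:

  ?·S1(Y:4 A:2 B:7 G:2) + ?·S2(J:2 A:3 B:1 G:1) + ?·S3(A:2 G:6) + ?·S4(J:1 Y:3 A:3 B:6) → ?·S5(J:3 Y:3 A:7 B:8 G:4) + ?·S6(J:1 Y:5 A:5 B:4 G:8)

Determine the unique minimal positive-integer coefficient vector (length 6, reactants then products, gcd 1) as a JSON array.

Coefficients: [2, 6, 3, 4, 5, 1]

J: 2·0+6·2+3·0+4·1 = 16 | 5·3+1·1 = 16
Y: 2·4+6·0+3·0+4·3 = 20 | 5·3+1·5 = 20
A: 2·2+6·3+3·2+4·3 = 40 | 5·7+1·5 = 40
B: 2·7+6·1+3·0+4·6 = 44 | 5·8+1·4 = 44
G: 2·2+6·1+3·6+4·0 = 28 | 5·4+1·8 = 28
gcd(2,6,3,4,5,1) = 1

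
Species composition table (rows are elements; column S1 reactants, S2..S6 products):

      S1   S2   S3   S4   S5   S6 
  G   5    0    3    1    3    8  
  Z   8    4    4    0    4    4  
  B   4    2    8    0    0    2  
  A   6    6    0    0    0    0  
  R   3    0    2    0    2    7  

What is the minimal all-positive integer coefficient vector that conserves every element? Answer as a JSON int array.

G: 5·5 = 25 | 5·0+1·3+5·1+3·3+1·8 = 25
Z: 5·8 = 40 | 5·4+1·4+5·0+3·4+1·4 = 40
B: 5·4 = 20 | 5·2+1·8+5·0+3·0+1·2 = 20
A: 5·6 = 30 | 5·6+1·0+5·0+3·0+1·0 = 30
R: 5·3 = 15 | 5·0+1·2+5·0+3·2+1·7 = 15
gcd(5,5,1,5,3,1) = 1

Coefficients: [5, 5, 1, 5, 3, 1]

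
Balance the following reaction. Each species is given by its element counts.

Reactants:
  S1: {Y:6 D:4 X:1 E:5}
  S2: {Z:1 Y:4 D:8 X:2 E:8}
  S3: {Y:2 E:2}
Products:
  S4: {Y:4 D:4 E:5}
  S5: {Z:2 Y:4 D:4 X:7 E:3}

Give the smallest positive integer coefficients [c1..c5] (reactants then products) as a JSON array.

Z: 3·0+2·1+1·0 = 2 | 6·0+1·2 = 2
Y: 3·6+2·4+1·2 = 28 | 6·4+1·4 = 28
D: 3·4+2·8+1·0 = 28 | 6·4+1·4 = 28
X: 3·1+2·2+1·0 = 7 | 6·0+1·7 = 7
E: 3·5+2·8+1·2 = 33 | 6·5+1·3 = 33
gcd(3,2,1,6,1) = 1

Coefficients: [3, 2, 1, 6, 1]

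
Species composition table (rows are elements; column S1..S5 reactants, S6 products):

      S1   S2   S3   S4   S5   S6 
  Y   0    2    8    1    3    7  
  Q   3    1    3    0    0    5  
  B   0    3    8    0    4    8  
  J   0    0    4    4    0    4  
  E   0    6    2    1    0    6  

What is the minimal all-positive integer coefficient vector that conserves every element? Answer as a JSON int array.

Coefficients: [6, 4, 1, 4, 5, 5]

Y: 6·0+4·2+1·8+4·1+5·3 = 35 | 5·7 = 35
Q: 6·3+4·1+1·3+4·0+5·0 = 25 | 5·5 = 25
B: 6·0+4·3+1·8+4·0+5·4 = 40 | 5·8 = 40
J: 6·0+4·0+1·4+4·4+5·0 = 20 | 5·4 = 20
E: 6·0+4·6+1·2+4·1+5·0 = 30 | 5·6 = 30
gcd(6,4,1,4,5,5) = 1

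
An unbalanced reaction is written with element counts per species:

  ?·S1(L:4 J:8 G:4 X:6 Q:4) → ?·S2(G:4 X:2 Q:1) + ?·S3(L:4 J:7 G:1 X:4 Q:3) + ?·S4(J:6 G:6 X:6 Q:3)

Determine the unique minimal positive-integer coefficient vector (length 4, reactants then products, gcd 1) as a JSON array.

Coefficients: [6, 3, 6, 1]

L: 6·4 = 24 | 3·0+6·4+1·0 = 24
J: 6·8 = 48 | 3·0+6·7+1·6 = 48
G: 6·4 = 24 | 3·4+6·1+1·6 = 24
X: 6·6 = 36 | 3·2+6·4+1·6 = 36
Q: 6·4 = 24 | 3·1+6·3+1·3 = 24
gcd(6,3,6,1) = 1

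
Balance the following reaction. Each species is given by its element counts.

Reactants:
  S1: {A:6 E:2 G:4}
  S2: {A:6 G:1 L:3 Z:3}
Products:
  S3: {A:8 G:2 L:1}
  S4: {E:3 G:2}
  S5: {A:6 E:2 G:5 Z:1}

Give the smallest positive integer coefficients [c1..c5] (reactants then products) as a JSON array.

A: 6·6+1·6 = 42 | 3·8+2·0+3·6 = 42
E: 6·2+1·0 = 12 | 3·0+2·3+3·2 = 12
G: 6·4+1·1 = 25 | 3·2+2·2+3·5 = 25
L: 6·0+1·3 = 3 | 3·1+2·0+3·0 = 3
Z: 6·0+1·3 = 3 | 3·0+2·0+3·1 = 3
gcd(6,1,3,2,3) = 1

Coefficients: [6, 1, 3, 2, 3]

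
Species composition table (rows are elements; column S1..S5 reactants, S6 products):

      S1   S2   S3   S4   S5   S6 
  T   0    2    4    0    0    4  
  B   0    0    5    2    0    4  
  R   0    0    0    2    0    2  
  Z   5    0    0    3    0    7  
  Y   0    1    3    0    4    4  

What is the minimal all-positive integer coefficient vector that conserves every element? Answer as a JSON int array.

T: 4·0+6·2+2·4+5·0+2·0 = 20 | 5·4 = 20
B: 4·0+6·0+2·5+5·2+2·0 = 20 | 5·4 = 20
R: 4·0+6·0+2·0+5·2+2·0 = 10 | 5·2 = 10
Z: 4·5+6·0+2·0+5·3+2·0 = 35 | 5·7 = 35
Y: 4·0+6·1+2·3+5·0+2·4 = 20 | 5·4 = 20
gcd(4,6,2,5,2,5) = 1

Coefficients: [4, 6, 2, 5, 2, 5]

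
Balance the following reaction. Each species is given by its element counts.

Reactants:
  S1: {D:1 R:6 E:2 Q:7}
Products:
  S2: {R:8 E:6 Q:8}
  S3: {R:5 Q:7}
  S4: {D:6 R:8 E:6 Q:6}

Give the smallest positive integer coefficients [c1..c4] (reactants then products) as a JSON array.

Coefficients: [6, 1, 4, 1]

D: 6·1 = 6 | 1·0+4·0+1·6 = 6
R: 6·6 = 36 | 1·8+4·5+1·8 = 36
E: 6·2 = 12 | 1·6+4·0+1·6 = 12
Q: 6·7 = 42 | 1·8+4·7+1·6 = 42
gcd(6,1,4,1) = 1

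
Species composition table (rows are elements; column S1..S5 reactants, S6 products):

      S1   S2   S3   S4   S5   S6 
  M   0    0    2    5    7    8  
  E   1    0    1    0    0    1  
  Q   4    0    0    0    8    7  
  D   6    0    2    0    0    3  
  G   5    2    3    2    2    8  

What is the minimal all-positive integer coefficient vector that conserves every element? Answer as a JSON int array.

Coefficients: [1, 5, 3, 1, 3, 4]

M: 1·0+5·0+3·2+1·5+3·7 = 32 | 4·8 = 32
E: 1·1+5·0+3·1+1·0+3·0 = 4 | 4·1 = 4
Q: 1·4+5·0+3·0+1·0+3·8 = 28 | 4·7 = 28
D: 1·6+5·0+3·2+1·0+3·0 = 12 | 4·3 = 12
G: 1·5+5·2+3·3+1·2+3·2 = 32 | 4·8 = 32
gcd(1,5,3,1,3,4) = 1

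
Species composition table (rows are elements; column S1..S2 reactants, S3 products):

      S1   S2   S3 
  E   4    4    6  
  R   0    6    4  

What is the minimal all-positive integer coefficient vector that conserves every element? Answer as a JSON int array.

Coefficients: [5, 4, 6]

E: 5·4+4·4 = 36 | 6·6 = 36
R: 5·0+4·6 = 24 | 6·4 = 24
gcd(5,4,6) = 1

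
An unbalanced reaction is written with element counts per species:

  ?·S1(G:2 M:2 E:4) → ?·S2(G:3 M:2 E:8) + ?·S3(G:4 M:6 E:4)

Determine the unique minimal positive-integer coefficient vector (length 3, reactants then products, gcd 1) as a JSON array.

G: 5·2 = 10 | 2·3+1·4 = 10
M: 5·2 = 10 | 2·2+1·6 = 10
E: 5·4 = 20 | 2·8+1·4 = 20
gcd(5,2,1) = 1

Coefficients: [5, 2, 1]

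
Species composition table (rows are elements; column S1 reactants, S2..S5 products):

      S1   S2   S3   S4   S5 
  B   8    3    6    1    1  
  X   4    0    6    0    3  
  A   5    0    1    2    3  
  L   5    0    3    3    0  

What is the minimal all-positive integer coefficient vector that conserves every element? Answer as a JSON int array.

B: 3·8 = 24 | 4·3+1·6+4·1+2·1 = 24
X: 3·4 = 12 | 4·0+1·6+4·0+2·3 = 12
A: 3·5 = 15 | 4·0+1·1+4·2+2·3 = 15
L: 3·5 = 15 | 4·0+1·3+4·3+2·0 = 15
gcd(3,4,1,4,2) = 1

Coefficients: [3, 4, 1, 4, 2]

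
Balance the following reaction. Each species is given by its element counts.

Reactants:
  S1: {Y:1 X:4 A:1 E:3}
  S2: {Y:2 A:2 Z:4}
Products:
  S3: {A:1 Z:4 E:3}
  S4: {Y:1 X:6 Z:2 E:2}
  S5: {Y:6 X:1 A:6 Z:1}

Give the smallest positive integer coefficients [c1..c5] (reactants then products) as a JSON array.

Y: 5·1+5·2 = 15 | 3·0+3·1+2·6 = 15
X: 5·4+5·0 = 20 | 3·0+3·6+2·1 = 20
A: 5·1+5·2 = 15 | 3·1+3·0+2·6 = 15
Z: 5·0+5·4 = 20 | 3·4+3·2+2·1 = 20
E: 5·3+5·0 = 15 | 3·3+3·2+2·0 = 15
gcd(5,5,3,3,2) = 1

Coefficients: [5, 5, 3, 3, 2]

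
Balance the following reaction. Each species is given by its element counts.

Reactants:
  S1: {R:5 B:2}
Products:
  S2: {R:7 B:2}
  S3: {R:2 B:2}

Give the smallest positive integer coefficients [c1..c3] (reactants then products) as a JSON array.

Coefficients: [5, 3, 2]

R: 5·5 = 25 | 3·7+2·2 = 25
B: 5·2 = 10 | 3·2+2·2 = 10
gcd(5,3,2) = 1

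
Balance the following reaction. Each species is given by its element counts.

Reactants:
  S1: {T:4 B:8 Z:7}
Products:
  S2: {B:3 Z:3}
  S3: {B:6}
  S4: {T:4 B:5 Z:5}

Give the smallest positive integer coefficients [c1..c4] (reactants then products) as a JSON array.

Coefficients: [6, 4, 1, 6]

T: 6·4 = 24 | 4·0+1·0+6·4 = 24
B: 6·8 = 48 | 4·3+1·6+6·5 = 48
Z: 6·7 = 42 | 4·3+1·0+6·5 = 42
gcd(6,4,1,6) = 1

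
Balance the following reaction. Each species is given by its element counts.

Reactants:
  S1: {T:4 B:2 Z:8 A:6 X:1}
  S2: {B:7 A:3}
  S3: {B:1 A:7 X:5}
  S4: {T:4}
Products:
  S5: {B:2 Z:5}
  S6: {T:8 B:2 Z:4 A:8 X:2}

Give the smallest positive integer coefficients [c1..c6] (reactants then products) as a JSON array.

T: 5·4+1·0+1·0+5·4 = 40 | 4·0+5·8 = 40
B: 5·2+1·7+1·1+5·0 = 18 | 4·2+5·2 = 18
Z: 5·8+1·0+1·0+5·0 = 40 | 4·5+5·4 = 40
A: 5·6+1·3+1·7+5·0 = 40 | 4·0+5·8 = 40
X: 5·1+1·0+1·5+5·0 = 10 | 4·0+5·2 = 10
gcd(5,1,1,5,4,5) = 1

Coefficients: [5, 1, 1, 5, 4, 5]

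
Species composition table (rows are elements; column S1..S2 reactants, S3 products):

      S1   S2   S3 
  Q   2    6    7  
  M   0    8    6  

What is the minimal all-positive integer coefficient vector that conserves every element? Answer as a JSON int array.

Coefficients: [5, 3, 4]

Q: 5·2+3·6 = 28 | 4·7 = 28
M: 5·0+3·8 = 24 | 4·6 = 24
gcd(5,3,4) = 1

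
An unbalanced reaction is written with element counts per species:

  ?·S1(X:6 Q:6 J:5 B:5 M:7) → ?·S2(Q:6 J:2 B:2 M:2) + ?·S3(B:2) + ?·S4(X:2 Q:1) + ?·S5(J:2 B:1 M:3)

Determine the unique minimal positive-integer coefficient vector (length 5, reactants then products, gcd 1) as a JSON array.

Coefficients: [2, 1, 2, 6, 4]

X: 2·6 = 12 | 1·0+2·0+6·2+4·0 = 12
Q: 2·6 = 12 | 1·6+2·0+6·1+4·0 = 12
J: 2·5 = 10 | 1·2+2·0+6·0+4·2 = 10
B: 2·5 = 10 | 1·2+2·2+6·0+4·1 = 10
M: 2·7 = 14 | 1·2+2·0+6·0+4·3 = 14
gcd(2,1,2,6,4) = 1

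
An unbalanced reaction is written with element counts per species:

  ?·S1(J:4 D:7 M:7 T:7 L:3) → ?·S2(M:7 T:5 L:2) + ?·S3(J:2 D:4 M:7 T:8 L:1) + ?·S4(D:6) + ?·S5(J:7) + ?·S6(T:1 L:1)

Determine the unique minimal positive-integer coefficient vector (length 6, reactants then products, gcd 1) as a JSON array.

J: 4·4 = 16 | 3·0+1·2+4·0+2·7+5·0 = 16
D: 4·7 = 28 | 3·0+1·4+4·6+2·0+5·0 = 28
M: 4·7 = 28 | 3·7+1·7+4·0+2·0+5·0 = 28
T: 4·7 = 28 | 3·5+1·8+4·0+2·0+5·1 = 28
L: 4·3 = 12 | 3·2+1·1+4·0+2·0+5·1 = 12
gcd(4,3,1,4,2,5) = 1

Coefficients: [4, 3, 1, 4, 2, 5]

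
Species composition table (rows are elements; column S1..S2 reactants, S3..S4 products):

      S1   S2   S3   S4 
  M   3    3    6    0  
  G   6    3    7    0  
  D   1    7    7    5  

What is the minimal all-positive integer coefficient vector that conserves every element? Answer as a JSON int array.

Coefficients: [1, 5, 3, 3]

M: 1·3+5·3 = 18 | 3·6+3·0 = 18
G: 1·6+5·3 = 21 | 3·7+3·0 = 21
D: 1·1+5·7 = 36 | 3·7+3·5 = 36
gcd(1,5,3,3) = 1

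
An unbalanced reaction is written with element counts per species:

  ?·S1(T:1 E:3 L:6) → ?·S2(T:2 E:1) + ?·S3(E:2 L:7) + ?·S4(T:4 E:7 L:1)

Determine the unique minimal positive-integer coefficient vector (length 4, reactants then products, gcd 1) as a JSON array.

Coefficients: [6, 1, 5, 1]

T: 6·1 = 6 | 1·2+5·0+1·4 = 6
E: 6·3 = 18 | 1·1+5·2+1·7 = 18
L: 6·6 = 36 | 1·0+5·7+1·1 = 36
gcd(6,1,5,1) = 1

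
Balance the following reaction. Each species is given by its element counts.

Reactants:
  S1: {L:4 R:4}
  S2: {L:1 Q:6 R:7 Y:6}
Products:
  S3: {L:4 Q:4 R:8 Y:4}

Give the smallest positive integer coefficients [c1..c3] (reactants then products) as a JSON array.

Coefficients: [5, 4, 6]

L: 5·4+4·1 = 24 | 6·4 = 24
Q: 5·0+4·6 = 24 | 6·4 = 24
R: 5·4+4·7 = 48 | 6·8 = 48
Y: 5·0+4·6 = 24 | 6·4 = 24
gcd(5,4,6) = 1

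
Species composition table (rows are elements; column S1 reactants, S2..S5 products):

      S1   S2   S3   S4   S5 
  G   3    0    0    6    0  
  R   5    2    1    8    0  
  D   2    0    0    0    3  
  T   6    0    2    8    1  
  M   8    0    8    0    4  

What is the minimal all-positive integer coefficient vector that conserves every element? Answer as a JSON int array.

G: 6·3 = 18 | 1·0+4·0+3·6+4·0 = 18
R: 6·5 = 30 | 1·2+4·1+3·8+4·0 = 30
D: 6·2 = 12 | 1·0+4·0+3·0+4·3 = 12
T: 6·6 = 36 | 1·0+4·2+3·8+4·1 = 36
M: 6·8 = 48 | 1·0+4·8+3·0+4·4 = 48
gcd(6,1,4,3,4) = 1

Coefficients: [6, 1, 4, 3, 4]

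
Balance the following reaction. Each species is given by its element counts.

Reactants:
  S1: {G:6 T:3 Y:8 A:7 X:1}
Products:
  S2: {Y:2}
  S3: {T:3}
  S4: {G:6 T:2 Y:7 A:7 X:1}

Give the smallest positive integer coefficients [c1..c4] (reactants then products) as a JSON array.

Coefficients: [6, 3, 2, 6]

G: 6·6 = 36 | 3·0+2·0+6·6 = 36
T: 6·3 = 18 | 3·0+2·3+6·2 = 18
Y: 6·8 = 48 | 3·2+2·0+6·7 = 48
A: 6·7 = 42 | 3·0+2·0+6·7 = 42
X: 6·1 = 6 | 3·0+2·0+6·1 = 6
gcd(6,3,2,6) = 1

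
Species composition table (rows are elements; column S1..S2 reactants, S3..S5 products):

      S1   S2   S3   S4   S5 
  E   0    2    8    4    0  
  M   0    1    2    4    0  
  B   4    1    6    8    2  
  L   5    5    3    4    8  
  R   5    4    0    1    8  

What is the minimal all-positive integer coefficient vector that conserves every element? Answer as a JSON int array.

E: 5·0+6·2 = 12 | 1·8+1·4+6·0 = 12
M: 5·0+6·1 = 6 | 1·2+1·4+6·0 = 6
B: 5·4+6·1 = 26 | 1·6+1·8+6·2 = 26
L: 5·5+6·5 = 55 | 1·3+1·4+6·8 = 55
R: 5·5+6·4 = 49 | 1·0+1·1+6·8 = 49
gcd(5,6,1,1,6) = 1

Coefficients: [5, 6, 1, 1, 6]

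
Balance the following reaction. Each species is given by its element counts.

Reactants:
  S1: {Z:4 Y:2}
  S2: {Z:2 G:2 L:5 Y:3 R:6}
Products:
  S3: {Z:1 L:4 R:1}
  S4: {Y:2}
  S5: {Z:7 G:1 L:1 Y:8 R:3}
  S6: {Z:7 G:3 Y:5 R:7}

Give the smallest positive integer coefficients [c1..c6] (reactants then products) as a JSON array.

Coefficients: [6, 5, 6, 2, 1, 3]

Z: 6·4+5·2 = 34 | 6·1+2·0+1·7+3·7 = 34
G: 6·0+5·2 = 10 | 6·0+2·0+1·1+3·3 = 10
L: 6·0+5·5 = 25 | 6·4+2·0+1·1+3·0 = 25
Y: 6·2+5·3 = 27 | 6·0+2·2+1·8+3·5 = 27
R: 6·0+5·6 = 30 | 6·1+2·0+1·3+3·7 = 30
gcd(6,5,6,2,1,3) = 1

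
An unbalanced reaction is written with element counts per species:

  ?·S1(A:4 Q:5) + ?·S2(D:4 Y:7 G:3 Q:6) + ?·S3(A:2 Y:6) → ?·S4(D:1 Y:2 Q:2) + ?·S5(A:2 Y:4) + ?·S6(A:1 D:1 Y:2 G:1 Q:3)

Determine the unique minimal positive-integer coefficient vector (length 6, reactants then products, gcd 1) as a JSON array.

A: 2·4+2·0+3·2 = 14 | 2·0+4·2+6·1 = 14
D: 2·0+2·4+3·0 = 8 | 2·1+4·0+6·1 = 8
Y: 2·0+2·7+3·6 = 32 | 2·2+4·4+6·2 = 32
G: 2·0+2·3+3·0 = 6 | 2·0+4·0+6·1 = 6
Q: 2·5+2·6+3·0 = 22 | 2·2+4·0+6·3 = 22
gcd(2,2,3,2,4,6) = 1

Coefficients: [2, 2, 3, 2, 4, 6]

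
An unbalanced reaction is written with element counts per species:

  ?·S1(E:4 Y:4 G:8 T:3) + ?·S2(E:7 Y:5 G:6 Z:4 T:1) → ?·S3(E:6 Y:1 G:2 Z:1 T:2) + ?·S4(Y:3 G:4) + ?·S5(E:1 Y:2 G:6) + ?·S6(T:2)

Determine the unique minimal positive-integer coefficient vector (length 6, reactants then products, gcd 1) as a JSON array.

Coefficients: [5, 1, 4, 5, 3, 4]

E: 5·4+1·7 = 27 | 4·6+5·0+3·1+4·0 = 27
Y: 5·4+1·5 = 25 | 4·1+5·3+3·2+4·0 = 25
G: 5·8+1·6 = 46 | 4·2+5·4+3·6+4·0 = 46
Z: 5·0+1·4 = 4 | 4·1+5·0+3·0+4·0 = 4
T: 5·3+1·1 = 16 | 4·2+5·0+3·0+4·2 = 16
gcd(5,1,4,5,3,4) = 1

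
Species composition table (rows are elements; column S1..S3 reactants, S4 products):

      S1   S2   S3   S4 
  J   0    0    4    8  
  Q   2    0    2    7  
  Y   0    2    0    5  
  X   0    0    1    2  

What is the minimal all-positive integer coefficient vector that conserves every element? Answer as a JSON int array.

J: 3·0+5·0+4·4 = 16 | 2·8 = 16
Q: 3·2+5·0+4·2 = 14 | 2·7 = 14
Y: 3·0+5·2+4·0 = 10 | 2·5 = 10
X: 3·0+5·0+4·1 = 4 | 2·2 = 4
gcd(3,5,4,2) = 1

Coefficients: [3, 5, 4, 2]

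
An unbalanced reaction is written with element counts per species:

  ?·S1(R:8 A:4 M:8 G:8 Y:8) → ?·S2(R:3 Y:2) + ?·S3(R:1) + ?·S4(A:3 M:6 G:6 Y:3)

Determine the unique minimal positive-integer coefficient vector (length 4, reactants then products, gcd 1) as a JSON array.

R: 3·8 = 24 | 6·3+6·1+4·0 = 24
A: 3·4 = 12 | 6·0+6·0+4·3 = 12
M: 3·8 = 24 | 6·0+6·0+4·6 = 24
G: 3·8 = 24 | 6·0+6·0+4·6 = 24
Y: 3·8 = 24 | 6·2+6·0+4·3 = 24
gcd(3,6,6,4) = 1

Coefficients: [3, 6, 6, 4]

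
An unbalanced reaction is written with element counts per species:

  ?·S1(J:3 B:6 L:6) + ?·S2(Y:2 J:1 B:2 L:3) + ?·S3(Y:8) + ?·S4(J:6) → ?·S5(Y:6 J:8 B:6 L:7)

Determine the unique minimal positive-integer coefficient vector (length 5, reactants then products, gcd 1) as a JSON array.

Y: 4·0+6·2+3·8+5·0 = 36 | 6·6 = 36
J: 4·3+6·1+3·0+5·6 = 48 | 6·8 = 48
B: 4·6+6·2+3·0+5·0 = 36 | 6·6 = 36
L: 4·6+6·3+3·0+5·0 = 42 | 6·7 = 42
gcd(4,6,3,5,6) = 1

Coefficients: [4, 6, 3, 5, 6]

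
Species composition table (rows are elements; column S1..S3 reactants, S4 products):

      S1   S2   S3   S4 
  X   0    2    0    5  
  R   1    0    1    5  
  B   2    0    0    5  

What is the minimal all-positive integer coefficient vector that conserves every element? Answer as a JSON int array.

Coefficients: [5, 5, 5, 2]

X: 5·0+5·2+5·0 = 10 | 2·5 = 10
R: 5·1+5·0+5·1 = 10 | 2·5 = 10
B: 5·2+5·0+5·0 = 10 | 2·5 = 10
gcd(5,5,5,2) = 1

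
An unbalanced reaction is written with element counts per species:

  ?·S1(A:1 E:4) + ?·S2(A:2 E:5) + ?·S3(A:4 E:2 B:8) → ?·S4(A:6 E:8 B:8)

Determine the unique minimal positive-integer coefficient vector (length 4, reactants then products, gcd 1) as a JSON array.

Coefficients: [2, 2, 3, 3]

A: 2·1+2·2+3·4 = 18 | 3·6 = 18
E: 2·4+2·5+3·2 = 24 | 3·8 = 24
B: 2·0+2·0+3·8 = 24 | 3·8 = 24
gcd(2,2,3,3) = 1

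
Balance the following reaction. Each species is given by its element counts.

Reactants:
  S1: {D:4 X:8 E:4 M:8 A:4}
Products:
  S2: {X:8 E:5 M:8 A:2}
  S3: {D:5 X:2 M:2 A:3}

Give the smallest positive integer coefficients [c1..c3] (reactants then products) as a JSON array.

Coefficients: [5, 4, 4]

D: 5·4 = 20 | 4·0+4·5 = 20
X: 5·8 = 40 | 4·8+4·2 = 40
E: 5·4 = 20 | 4·5+4·0 = 20
M: 5·8 = 40 | 4·8+4·2 = 40
A: 5·4 = 20 | 4·2+4·3 = 20
gcd(5,4,4) = 1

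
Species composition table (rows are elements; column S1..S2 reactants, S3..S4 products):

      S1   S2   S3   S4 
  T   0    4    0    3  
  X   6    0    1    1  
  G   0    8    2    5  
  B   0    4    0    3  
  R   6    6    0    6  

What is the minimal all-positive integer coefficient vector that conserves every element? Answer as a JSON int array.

T: 1·0+3·4 = 12 | 2·0+4·3 = 12
X: 1·6+3·0 = 6 | 2·1+4·1 = 6
G: 1·0+3·8 = 24 | 2·2+4·5 = 24
B: 1·0+3·4 = 12 | 2·0+4·3 = 12
R: 1·6+3·6 = 24 | 2·0+4·6 = 24
gcd(1,3,2,4) = 1

Coefficients: [1, 3, 2, 4]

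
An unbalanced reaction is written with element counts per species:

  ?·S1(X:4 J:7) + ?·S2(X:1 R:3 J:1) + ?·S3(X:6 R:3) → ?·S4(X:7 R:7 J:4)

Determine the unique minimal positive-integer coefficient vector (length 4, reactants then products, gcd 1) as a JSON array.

Coefficients: [1, 5, 2, 3]

X: 1·4+5·1+2·6 = 21 | 3·7 = 21
R: 1·0+5·3+2·3 = 21 | 3·7 = 21
J: 1·7+5·1+2·0 = 12 | 3·4 = 12
gcd(1,5,2,3) = 1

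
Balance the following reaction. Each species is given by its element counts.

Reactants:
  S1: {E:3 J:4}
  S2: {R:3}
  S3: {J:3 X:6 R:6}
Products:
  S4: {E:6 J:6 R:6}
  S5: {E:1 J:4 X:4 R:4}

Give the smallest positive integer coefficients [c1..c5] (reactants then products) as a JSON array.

E: 3·3+2·0+2·0 = 9 | 1·6+3·1 = 9
J: 3·4+2·0+2·3 = 18 | 1·6+3·4 = 18
X: 3·0+2·0+2·6 = 12 | 1·0+3·4 = 12
R: 3·0+2·3+2·6 = 18 | 1·6+3·4 = 18
gcd(3,2,2,1,3) = 1

Coefficients: [3, 2, 2, 1, 3]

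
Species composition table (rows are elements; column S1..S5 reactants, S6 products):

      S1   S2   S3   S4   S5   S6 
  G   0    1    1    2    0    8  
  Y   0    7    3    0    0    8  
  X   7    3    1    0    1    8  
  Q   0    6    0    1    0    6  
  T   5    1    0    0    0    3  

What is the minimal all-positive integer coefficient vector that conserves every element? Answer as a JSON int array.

G: 1·0+1·1+3·1+6·2+3·0 = 16 | 2·8 = 16
Y: 1·0+1·7+3·3+6·0+3·0 = 16 | 2·8 = 16
X: 1·7+1·3+3·1+6·0+3·1 = 16 | 2·8 = 16
Q: 1·0+1·6+3·0+6·1+3·0 = 12 | 2·6 = 12
T: 1·5+1·1+3·0+6·0+3·0 = 6 | 2·3 = 6
gcd(1,1,3,6,3,2) = 1

Coefficients: [1, 1, 3, 6, 3, 2]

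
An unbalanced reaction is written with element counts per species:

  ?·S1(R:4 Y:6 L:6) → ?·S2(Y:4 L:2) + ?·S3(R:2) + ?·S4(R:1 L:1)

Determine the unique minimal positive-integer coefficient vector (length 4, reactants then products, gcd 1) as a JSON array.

R: 2·4 = 8 | 3·0+1·2+6·1 = 8
Y: 2·6 = 12 | 3·4+1·0+6·0 = 12
L: 2·6 = 12 | 3·2+1·0+6·1 = 12
gcd(2,3,1,6) = 1

Coefficients: [2, 3, 1, 6]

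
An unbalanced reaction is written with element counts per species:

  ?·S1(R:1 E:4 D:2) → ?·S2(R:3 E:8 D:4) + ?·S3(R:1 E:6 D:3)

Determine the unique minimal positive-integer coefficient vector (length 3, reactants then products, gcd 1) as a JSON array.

R: 5·1 = 5 | 1·3+2·1 = 5
E: 5·4 = 20 | 1·8+2·6 = 20
D: 5·2 = 10 | 1·4+2·3 = 10
gcd(5,1,2) = 1

Coefficients: [5, 1, 2]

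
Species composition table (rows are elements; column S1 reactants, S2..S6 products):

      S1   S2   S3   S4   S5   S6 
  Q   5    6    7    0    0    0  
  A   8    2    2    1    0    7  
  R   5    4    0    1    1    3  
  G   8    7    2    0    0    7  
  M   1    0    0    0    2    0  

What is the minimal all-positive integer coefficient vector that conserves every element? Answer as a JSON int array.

Q: 4·5 = 20 | 1·6+2·7+5·0+2·0+3·0 = 20
A: 4·8 = 32 | 1·2+2·2+5·1+2·0+3·7 = 32
R: 4·5 = 20 | 1·4+2·0+5·1+2·1+3·3 = 20
G: 4·8 = 32 | 1·7+2·2+5·0+2·0+3·7 = 32
M: 4·1 = 4 | 1·0+2·0+5·0+2·2+3·0 = 4
gcd(4,1,2,5,2,3) = 1

Coefficients: [4, 1, 2, 5, 2, 3]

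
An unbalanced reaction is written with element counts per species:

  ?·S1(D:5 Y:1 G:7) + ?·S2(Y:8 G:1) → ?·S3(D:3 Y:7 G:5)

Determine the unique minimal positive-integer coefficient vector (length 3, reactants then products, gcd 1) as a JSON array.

D: 3·5+4·0 = 15 | 5·3 = 15
Y: 3·1+4·8 = 35 | 5·7 = 35
G: 3·7+4·1 = 25 | 5·5 = 25
gcd(3,4,5) = 1

Coefficients: [3, 4, 5]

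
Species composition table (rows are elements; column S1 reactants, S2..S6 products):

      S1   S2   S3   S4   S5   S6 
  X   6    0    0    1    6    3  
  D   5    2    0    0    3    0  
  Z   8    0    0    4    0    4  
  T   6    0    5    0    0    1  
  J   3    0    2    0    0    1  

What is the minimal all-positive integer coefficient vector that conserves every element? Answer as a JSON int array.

X: 3·6 = 18 | 6·0+3·0+3·1+1·6+3·3 = 18
D: 3·5 = 15 | 6·2+3·0+3·0+1·3+3·0 = 15
Z: 3·8 = 24 | 6·0+3·0+3·4+1·0+3·4 = 24
T: 3·6 = 18 | 6·0+3·5+3·0+1·0+3·1 = 18
J: 3·3 = 9 | 6·0+3·2+3·0+1·0+3·1 = 9
gcd(3,6,3,3,1,3) = 1

Coefficients: [3, 6, 3, 3, 1, 3]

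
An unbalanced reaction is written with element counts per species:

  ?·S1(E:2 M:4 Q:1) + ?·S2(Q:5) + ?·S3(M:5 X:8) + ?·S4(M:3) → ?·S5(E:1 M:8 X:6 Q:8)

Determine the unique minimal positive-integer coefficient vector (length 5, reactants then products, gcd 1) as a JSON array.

Coefficients: [2, 6, 3, 3, 4]

E: 2·2+6·0+3·0+3·0 = 4 | 4·1 = 4
M: 2·4+6·0+3·5+3·3 = 32 | 4·8 = 32
X: 2·0+6·0+3·8+3·0 = 24 | 4·6 = 24
Q: 2·1+6·5+3·0+3·0 = 32 | 4·8 = 32
gcd(2,6,3,3,4) = 1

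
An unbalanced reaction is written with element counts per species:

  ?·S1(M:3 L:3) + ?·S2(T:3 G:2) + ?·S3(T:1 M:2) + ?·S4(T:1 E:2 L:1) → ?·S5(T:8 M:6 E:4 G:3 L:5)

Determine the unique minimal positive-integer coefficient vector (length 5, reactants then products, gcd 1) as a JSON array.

Coefficients: [2, 3, 3, 4, 2]

T: 2·0+3·3+3·1+4·1 = 16 | 2·8 = 16
M: 2·3+3·0+3·2+4·0 = 12 | 2·6 = 12
E: 2·0+3·0+3·0+4·2 = 8 | 2·4 = 8
G: 2·0+3·2+3·0+4·0 = 6 | 2·3 = 6
L: 2·3+3·0+3·0+4·1 = 10 | 2·5 = 10
gcd(2,3,3,4,2) = 1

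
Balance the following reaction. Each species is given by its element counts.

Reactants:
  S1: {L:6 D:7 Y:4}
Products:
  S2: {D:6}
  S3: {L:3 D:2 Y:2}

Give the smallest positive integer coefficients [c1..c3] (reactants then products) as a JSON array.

L: 2·6 = 12 | 1·0+4·3 = 12
D: 2·7 = 14 | 1·6+4·2 = 14
Y: 2·4 = 8 | 1·0+4·2 = 8
gcd(2,1,4) = 1

Coefficients: [2, 1, 4]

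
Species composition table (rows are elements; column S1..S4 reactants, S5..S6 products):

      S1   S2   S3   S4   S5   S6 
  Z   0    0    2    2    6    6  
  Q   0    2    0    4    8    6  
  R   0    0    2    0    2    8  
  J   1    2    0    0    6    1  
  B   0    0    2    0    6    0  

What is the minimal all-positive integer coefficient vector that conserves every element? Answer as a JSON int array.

Z: 3·0+5·0+6·2+3·2 = 18 | 2·6+1·6 = 18
Q: 3·0+5·2+6·0+3·4 = 22 | 2·8+1·6 = 22
R: 3·0+5·0+6·2+3·0 = 12 | 2·2+1·8 = 12
J: 3·1+5·2+6·0+3·0 = 13 | 2·6+1·1 = 13
B: 3·0+5·0+6·2+3·0 = 12 | 2·6+1·0 = 12
gcd(3,5,6,3,2,1) = 1

Coefficients: [3, 5, 6, 3, 2, 1]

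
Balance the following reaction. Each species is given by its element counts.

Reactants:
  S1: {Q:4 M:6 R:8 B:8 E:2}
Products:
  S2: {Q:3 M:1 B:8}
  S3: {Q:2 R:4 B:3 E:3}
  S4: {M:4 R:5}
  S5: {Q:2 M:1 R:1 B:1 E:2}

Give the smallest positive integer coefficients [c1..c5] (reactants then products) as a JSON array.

Q: 5·4 = 20 | 4·3+2·2+6·0+2·2 = 20
M: 5·6 = 30 | 4·1+2·0+6·4+2·1 = 30
R: 5·8 = 40 | 4·0+2·4+6·5+2·1 = 40
B: 5·8 = 40 | 4·8+2·3+6·0+2·1 = 40
E: 5·2 = 10 | 4·0+2·3+6·0+2·2 = 10
gcd(5,4,2,6,2) = 1

Coefficients: [5, 4, 2, 6, 2]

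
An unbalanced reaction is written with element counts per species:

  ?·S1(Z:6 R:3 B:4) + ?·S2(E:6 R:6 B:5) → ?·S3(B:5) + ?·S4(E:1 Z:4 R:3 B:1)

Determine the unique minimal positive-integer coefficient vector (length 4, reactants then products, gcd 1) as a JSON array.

E: 4·0+1·6 = 6 | 3·0+6·1 = 6
Z: 4·6+1·0 = 24 | 3·0+6·4 = 24
R: 4·3+1·6 = 18 | 3·0+6·3 = 18
B: 4·4+1·5 = 21 | 3·5+6·1 = 21
gcd(4,1,3,6) = 1

Coefficients: [4, 1, 3, 6]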